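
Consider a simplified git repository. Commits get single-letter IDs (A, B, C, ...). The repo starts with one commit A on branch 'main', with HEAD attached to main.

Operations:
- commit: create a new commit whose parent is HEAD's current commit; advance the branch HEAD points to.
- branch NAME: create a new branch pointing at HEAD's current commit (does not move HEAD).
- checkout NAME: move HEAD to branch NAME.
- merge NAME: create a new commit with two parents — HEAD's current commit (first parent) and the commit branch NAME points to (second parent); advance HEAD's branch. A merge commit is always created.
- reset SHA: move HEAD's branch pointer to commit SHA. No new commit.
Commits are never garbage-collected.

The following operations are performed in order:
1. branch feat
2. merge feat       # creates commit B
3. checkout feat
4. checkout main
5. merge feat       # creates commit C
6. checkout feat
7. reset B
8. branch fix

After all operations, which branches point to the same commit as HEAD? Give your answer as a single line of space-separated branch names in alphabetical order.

After op 1 (branch): HEAD=main@A [feat=A main=A]
After op 2 (merge): HEAD=main@B [feat=A main=B]
After op 3 (checkout): HEAD=feat@A [feat=A main=B]
After op 4 (checkout): HEAD=main@B [feat=A main=B]
After op 5 (merge): HEAD=main@C [feat=A main=C]
After op 6 (checkout): HEAD=feat@A [feat=A main=C]
After op 7 (reset): HEAD=feat@B [feat=B main=C]
After op 8 (branch): HEAD=feat@B [feat=B fix=B main=C]

Answer: feat fix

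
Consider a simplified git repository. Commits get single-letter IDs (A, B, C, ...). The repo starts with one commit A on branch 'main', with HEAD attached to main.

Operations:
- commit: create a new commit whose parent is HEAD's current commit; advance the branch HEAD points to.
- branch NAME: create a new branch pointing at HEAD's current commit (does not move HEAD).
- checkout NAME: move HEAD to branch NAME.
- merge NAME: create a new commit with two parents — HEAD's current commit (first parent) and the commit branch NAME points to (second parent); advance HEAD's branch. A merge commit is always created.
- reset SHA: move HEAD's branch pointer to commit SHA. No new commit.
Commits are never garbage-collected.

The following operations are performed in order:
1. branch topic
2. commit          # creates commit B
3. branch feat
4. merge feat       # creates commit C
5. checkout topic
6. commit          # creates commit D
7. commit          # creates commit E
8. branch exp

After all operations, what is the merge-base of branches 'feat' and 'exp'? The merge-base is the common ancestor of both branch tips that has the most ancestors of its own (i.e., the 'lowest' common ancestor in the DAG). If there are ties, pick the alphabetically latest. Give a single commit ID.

Answer: A

Derivation:
After op 1 (branch): HEAD=main@A [main=A topic=A]
After op 2 (commit): HEAD=main@B [main=B topic=A]
After op 3 (branch): HEAD=main@B [feat=B main=B topic=A]
After op 4 (merge): HEAD=main@C [feat=B main=C topic=A]
After op 5 (checkout): HEAD=topic@A [feat=B main=C topic=A]
After op 6 (commit): HEAD=topic@D [feat=B main=C topic=D]
After op 7 (commit): HEAD=topic@E [feat=B main=C topic=E]
After op 8 (branch): HEAD=topic@E [exp=E feat=B main=C topic=E]
ancestors(feat=B): ['A', 'B']
ancestors(exp=E): ['A', 'D', 'E']
common: ['A']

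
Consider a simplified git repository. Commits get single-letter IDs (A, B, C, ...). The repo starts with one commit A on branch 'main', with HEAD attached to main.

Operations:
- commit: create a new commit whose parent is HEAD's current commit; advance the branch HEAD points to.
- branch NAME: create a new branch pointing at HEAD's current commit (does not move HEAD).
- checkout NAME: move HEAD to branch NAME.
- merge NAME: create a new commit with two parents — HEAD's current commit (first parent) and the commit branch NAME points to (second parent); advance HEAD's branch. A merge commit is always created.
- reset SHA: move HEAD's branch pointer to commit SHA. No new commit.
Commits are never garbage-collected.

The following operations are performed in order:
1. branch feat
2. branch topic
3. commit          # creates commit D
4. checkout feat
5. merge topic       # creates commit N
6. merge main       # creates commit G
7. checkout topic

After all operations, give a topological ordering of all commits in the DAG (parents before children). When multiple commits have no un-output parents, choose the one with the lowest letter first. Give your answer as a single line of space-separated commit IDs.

Answer: A D N G

Derivation:
After op 1 (branch): HEAD=main@A [feat=A main=A]
After op 2 (branch): HEAD=main@A [feat=A main=A topic=A]
After op 3 (commit): HEAD=main@D [feat=A main=D topic=A]
After op 4 (checkout): HEAD=feat@A [feat=A main=D topic=A]
After op 5 (merge): HEAD=feat@N [feat=N main=D topic=A]
After op 6 (merge): HEAD=feat@G [feat=G main=D topic=A]
After op 7 (checkout): HEAD=topic@A [feat=G main=D topic=A]
commit A: parents=[]
commit D: parents=['A']
commit G: parents=['N', 'D']
commit N: parents=['A', 'A']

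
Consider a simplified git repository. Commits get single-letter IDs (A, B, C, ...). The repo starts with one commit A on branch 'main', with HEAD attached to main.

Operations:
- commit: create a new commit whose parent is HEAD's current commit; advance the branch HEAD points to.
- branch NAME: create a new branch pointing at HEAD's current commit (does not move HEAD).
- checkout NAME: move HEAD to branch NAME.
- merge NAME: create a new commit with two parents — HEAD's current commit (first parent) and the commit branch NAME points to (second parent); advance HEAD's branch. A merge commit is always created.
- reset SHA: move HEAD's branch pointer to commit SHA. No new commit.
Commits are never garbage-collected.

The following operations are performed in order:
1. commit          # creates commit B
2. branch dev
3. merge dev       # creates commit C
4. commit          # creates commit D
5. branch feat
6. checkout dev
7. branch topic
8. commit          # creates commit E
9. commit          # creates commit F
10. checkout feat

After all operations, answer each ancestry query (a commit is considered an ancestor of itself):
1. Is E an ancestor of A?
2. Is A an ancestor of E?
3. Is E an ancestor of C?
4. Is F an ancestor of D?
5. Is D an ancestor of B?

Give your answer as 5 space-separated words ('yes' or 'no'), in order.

After op 1 (commit): HEAD=main@B [main=B]
After op 2 (branch): HEAD=main@B [dev=B main=B]
After op 3 (merge): HEAD=main@C [dev=B main=C]
After op 4 (commit): HEAD=main@D [dev=B main=D]
After op 5 (branch): HEAD=main@D [dev=B feat=D main=D]
After op 6 (checkout): HEAD=dev@B [dev=B feat=D main=D]
After op 7 (branch): HEAD=dev@B [dev=B feat=D main=D topic=B]
After op 8 (commit): HEAD=dev@E [dev=E feat=D main=D topic=B]
After op 9 (commit): HEAD=dev@F [dev=F feat=D main=D topic=B]
After op 10 (checkout): HEAD=feat@D [dev=F feat=D main=D topic=B]
ancestors(A) = {A}; E in? no
ancestors(E) = {A,B,E}; A in? yes
ancestors(C) = {A,B,C}; E in? no
ancestors(D) = {A,B,C,D}; F in? no
ancestors(B) = {A,B}; D in? no

Answer: no yes no no no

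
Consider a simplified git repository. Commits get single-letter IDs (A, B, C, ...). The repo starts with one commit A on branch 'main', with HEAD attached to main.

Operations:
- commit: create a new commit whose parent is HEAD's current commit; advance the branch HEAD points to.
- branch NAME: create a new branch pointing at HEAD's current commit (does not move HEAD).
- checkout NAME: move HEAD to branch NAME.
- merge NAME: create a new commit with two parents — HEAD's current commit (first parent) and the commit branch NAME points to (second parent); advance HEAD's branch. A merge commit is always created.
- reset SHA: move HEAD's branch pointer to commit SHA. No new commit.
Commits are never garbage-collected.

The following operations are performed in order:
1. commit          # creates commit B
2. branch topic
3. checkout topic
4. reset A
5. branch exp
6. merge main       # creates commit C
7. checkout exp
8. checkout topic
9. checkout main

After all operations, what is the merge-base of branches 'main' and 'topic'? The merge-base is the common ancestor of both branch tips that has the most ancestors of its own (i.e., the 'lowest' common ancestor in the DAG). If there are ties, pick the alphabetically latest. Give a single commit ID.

Answer: B

Derivation:
After op 1 (commit): HEAD=main@B [main=B]
After op 2 (branch): HEAD=main@B [main=B topic=B]
After op 3 (checkout): HEAD=topic@B [main=B topic=B]
After op 4 (reset): HEAD=topic@A [main=B topic=A]
After op 5 (branch): HEAD=topic@A [exp=A main=B topic=A]
After op 6 (merge): HEAD=topic@C [exp=A main=B topic=C]
After op 7 (checkout): HEAD=exp@A [exp=A main=B topic=C]
After op 8 (checkout): HEAD=topic@C [exp=A main=B topic=C]
After op 9 (checkout): HEAD=main@B [exp=A main=B topic=C]
ancestors(main=B): ['A', 'B']
ancestors(topic=C): ['A', 'B', 'C']
common: ['A', 'B']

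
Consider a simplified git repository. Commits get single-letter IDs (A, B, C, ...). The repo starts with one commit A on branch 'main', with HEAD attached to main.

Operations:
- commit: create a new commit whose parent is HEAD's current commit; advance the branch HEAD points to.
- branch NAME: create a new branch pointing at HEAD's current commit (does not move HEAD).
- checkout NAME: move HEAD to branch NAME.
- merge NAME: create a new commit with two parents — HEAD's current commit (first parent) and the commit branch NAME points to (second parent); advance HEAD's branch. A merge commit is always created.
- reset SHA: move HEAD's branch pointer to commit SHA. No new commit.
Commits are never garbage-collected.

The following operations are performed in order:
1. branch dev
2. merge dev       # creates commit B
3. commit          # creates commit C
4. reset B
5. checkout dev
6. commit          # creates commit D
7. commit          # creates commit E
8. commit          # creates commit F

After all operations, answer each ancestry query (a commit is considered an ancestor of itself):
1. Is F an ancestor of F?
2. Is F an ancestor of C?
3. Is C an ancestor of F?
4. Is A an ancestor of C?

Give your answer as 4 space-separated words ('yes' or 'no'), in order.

After op 1 (branch): HEAD=main@A [dev=A main=A]
After op 2 (merge): HEAD=main@B [dev=A main=B]
After op 3 (commit): HEAD=main@C [dev=A main=C]
After op 4 (reset): HEAD=main@B [dev=A main=B]
After op 5 (checkout): HEAD=dev@A [dev=A main=B]
After op 6 (commit): HEAD=dev@D [dev=D main=B]
After op 7 (commit): HEAD=dev@E [dev=E main=B]
After op 8 (commit): HEAD=dev@F [dev=F main=B]
ancestors(F) = {A,D,E,F}; F in? yes
ancestors(C) = {A,B,C}; F in? no
ancestors(F) = {A,D,E,F}; C in? no
ancestors(C) = {A,B,C}; A in? yes

Answer: yes no no yes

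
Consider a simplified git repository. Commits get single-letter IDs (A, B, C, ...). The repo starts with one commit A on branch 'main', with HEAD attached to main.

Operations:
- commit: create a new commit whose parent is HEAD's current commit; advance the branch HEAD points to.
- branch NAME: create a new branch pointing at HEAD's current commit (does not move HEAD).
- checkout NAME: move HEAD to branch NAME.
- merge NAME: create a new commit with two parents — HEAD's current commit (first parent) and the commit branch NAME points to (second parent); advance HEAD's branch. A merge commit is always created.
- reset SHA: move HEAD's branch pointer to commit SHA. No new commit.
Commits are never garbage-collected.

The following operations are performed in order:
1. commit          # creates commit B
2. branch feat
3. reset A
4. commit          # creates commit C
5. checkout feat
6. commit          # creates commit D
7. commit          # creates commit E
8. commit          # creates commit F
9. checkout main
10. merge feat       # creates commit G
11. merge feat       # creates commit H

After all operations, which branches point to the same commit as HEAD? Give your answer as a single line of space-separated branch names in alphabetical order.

Answer: main

Derivation:
After op 1 (commit): HEAD=main@B [main=B]
After op 2 (branch): HEAD=main@B [feat=B main=B]
After op 3 (reset): HEAD=main@A [feat=B main=A]
After op 4 (commit): HEAD=main@C [feat=B main=C]
After op 5 (checkout): HEAD=feat@B [feat=B main=C]
After op 6 (commit): HEAD=feat@D [feat=D main=C]
After op 7 (commit): HEAD=feat@E [feat=E main=C]
After op 8 (commit): HEAD=feat@F [feat=F main=C]
After op 9 (checkout): HEAD=main@C [feat=F main=C]
After op 10 (merge): HEAD=main@G [feat=F main=G]
After op 11 (merge): HEAD=main@H [feat=F main=H]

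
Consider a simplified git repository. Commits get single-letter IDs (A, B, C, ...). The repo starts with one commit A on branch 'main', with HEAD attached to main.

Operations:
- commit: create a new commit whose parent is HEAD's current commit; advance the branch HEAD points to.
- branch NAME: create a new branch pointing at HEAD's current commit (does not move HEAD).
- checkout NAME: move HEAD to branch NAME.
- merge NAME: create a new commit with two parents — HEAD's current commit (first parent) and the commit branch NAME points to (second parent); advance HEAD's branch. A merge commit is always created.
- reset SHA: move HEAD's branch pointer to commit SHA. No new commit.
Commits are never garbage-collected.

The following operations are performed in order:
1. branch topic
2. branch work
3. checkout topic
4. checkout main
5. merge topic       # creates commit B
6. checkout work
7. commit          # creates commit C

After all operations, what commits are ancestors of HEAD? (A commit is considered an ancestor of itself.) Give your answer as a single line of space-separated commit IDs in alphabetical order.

After op 1 (branch): HEAD=main@A [main=A topic=A]
After op 2 (branch): HEAD=main@A [main=A topic=A work=A]
After op 3 (checkout): HEAD=topic@A [main=A topic=A work=A]
After op 4 (checkout): HEAD=main@A [main=A topic=A work=A]
After op 5 (merge): HEAD=main@B [main=B topic=A work=A]
After op 6 (checkout): HEAD=work@A [main=B topic=A work=A]
After op 7 (commit): HEAD=work@C [main=B topic=A work=C]

Answer: A C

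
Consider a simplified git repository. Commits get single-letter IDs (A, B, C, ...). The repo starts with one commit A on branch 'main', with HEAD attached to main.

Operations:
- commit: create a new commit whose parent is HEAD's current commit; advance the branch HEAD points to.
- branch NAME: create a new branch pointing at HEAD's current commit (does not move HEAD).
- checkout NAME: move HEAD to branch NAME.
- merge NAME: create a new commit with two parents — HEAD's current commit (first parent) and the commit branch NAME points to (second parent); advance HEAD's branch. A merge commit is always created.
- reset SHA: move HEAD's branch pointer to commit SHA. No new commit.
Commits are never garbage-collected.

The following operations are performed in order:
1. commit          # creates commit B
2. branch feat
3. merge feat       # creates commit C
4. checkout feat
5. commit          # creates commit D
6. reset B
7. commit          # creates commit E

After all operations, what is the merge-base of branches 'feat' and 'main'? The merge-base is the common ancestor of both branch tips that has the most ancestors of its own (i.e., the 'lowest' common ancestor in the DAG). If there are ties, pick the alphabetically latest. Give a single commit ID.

After op 1 (commit): HEAD=main@B [main=B]
After op 2 (branch): HEAD=main@B [feat=B main=B]
After op 3 (merge): HEAD=main@C [feat=B main=C]
After op 4 (checkout): HEAD=feat@B [feat=B main=C]
After op 5 (commit): HEAD=feat@D [feat=D main=C]
After op 6 (reset): HEAD=feat@B [feat=B main=C]
After op 7 (commit): HEAD=feat@E [feat=E main=C]
ancestors(feat=E): ['A', 'B', 'E']
ancestors(main=C): ['A', 'B', 'C']
common: ['A', 'B']

Answer: B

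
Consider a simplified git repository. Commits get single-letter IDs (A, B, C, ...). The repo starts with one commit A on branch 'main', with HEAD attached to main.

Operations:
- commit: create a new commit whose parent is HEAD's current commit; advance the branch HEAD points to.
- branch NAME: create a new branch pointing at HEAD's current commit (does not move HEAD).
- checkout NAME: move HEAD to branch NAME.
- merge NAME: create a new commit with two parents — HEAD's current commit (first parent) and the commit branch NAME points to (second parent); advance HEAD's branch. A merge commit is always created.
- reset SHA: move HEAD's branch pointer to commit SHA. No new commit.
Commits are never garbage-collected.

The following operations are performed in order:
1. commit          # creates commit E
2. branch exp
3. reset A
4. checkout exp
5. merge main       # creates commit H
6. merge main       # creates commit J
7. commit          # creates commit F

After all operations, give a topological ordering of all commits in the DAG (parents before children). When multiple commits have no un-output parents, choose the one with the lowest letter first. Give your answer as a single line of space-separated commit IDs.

Answer: A E H J F

Derivation:
After op 1 (commit): HEAD=main@E [main=E]
After op 2 (branch): HEAD=main@E [exp=E main=E]
After op 3 (reset): HEAD=main@A [exp=E main=A]
After op 4 (checkout): HEAD=exp@E [exp=E main=A]
After op 5 (merge): HEAD=exp@H [exp=H main=A]
After op 6 (merge): HEAD=exp@J [exp=J main=A]
After op 7 (commit): HEAD=exp@F [exp=F main=A]
commit A: parents=[]
commit E: parents=['A']
commit F: parents=['J']
commit H: parents=['E', 'A']
commit J: parents=['H', 'A']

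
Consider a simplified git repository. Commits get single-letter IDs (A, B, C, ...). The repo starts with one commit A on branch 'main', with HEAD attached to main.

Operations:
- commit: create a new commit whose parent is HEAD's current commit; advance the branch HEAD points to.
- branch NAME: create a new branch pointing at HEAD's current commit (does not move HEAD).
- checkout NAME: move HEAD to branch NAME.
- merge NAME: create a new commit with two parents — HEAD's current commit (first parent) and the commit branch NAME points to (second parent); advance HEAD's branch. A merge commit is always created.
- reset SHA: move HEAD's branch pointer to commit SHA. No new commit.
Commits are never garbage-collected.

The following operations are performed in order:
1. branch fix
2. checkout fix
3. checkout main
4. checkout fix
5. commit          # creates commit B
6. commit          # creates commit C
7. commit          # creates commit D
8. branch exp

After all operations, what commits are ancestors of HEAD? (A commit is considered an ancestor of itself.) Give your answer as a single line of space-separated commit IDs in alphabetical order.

Answer: A B C D

Derivation:
After op 1 (branch): HEAD=main@A [fix=A main=A]
After op 2 (checkout): HEAD=fix@A [fix=A main=A]
After op 3 (checkout): HEAD=main@A [fix=A main=A]
After op 4 (checkout): HEAD=fix@A [fix=A main=A]
After op 5 (commit): HEAD=fix@B [fix=B main=A]
After op 6 (commit): HEAD=fix@C [fix=C main=A]
After op 7 (commit): HEAD=fix@D [fix=D main=A]
After op 8 (branch): HEAD=fix@D [exp=D fix=D main=A]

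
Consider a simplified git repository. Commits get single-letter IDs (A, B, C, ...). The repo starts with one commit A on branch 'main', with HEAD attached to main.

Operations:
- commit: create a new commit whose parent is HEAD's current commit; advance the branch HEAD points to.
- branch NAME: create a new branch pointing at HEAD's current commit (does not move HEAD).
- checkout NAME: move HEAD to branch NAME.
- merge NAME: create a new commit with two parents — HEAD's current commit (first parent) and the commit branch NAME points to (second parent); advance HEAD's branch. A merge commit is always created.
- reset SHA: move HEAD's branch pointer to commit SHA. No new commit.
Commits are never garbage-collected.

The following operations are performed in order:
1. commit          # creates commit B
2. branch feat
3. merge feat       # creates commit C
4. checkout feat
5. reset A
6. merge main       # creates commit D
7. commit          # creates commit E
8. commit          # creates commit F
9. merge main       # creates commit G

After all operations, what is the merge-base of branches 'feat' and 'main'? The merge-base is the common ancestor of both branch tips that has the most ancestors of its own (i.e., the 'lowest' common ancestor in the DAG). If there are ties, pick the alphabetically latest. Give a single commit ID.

Answer: C

Derivation:
After op 1 (commit): HEAD=main@B [main=B]
After op 2 (branch): HEAD=main@B [feat=B main=B]
After op 3 (merge): HEAD=main@C [feat=B main=C]
After op 4 (checkout): HEAD=feat@B [feat=B main=C]
After op 5 (reset): HEAD=feat@A [feat=A main=C]
After op 6 (merge): HEAD=feat@D [feat=D main=C]
After op 7 (commit): HEAD=feat@E [feat=E main=C]
After op 8 (commit): HEAD=feat@F [feat=F main=C]
After op 9 (merge): HEAD=feat@G [feat=G main=C]
ancestors(feat=G): ['A', 'B', 'C', 'D', 'E', 'F', 'G']
ancestors(main=C): ['A', 'B', 'C']
common: ['A', 'B', 'C']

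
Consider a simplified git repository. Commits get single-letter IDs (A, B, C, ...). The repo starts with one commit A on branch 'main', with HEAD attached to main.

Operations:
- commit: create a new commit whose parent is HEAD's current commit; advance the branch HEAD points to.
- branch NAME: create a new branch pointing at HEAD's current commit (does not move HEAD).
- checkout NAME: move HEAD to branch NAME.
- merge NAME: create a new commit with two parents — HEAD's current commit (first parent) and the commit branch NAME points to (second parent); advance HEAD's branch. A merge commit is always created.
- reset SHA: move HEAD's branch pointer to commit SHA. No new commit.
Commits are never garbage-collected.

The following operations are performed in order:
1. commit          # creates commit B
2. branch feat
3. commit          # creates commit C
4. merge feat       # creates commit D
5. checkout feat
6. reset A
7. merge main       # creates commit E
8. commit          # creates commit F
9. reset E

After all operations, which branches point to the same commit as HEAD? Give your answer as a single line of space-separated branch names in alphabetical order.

Answer: feat

Derivation:
After op 1 (commit): HEAD=main@B [main=B]
After op 2 (branch): HEAD=main@B [feat=B main=B]
After op 3 (commit): HEAD=main@C [feat=B main=C]
After op 4 (merge): HEAD=main@D [feat=B main=D]
After op 5 (checkout): HEAD=feat@B [feat=B main=D]
After op 6 (reset): HEAD=feat@A [feat=A main=D]
After op 7 (merge): HEAD=feat@E [feat=E main=D]
After op 8 (commit): HEAD=feat@F [feat=F main=D]
After op 9 (reset): HEAD=feat@E [feat=E main=D]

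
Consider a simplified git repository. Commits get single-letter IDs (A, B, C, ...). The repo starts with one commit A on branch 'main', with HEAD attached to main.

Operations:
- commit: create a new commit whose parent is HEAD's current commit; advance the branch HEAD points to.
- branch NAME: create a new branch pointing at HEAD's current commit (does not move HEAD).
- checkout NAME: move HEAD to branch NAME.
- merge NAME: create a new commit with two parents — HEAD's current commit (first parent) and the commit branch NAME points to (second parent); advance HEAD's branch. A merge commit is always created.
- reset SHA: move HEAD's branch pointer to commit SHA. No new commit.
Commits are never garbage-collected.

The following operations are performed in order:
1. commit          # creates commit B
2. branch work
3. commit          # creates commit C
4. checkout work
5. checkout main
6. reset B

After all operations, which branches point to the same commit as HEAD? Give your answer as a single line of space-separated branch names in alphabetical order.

After op 1 (commit): HEAD=main@B [main=B]
After op 2 (branch): HEAD=main@B [main=B work=B]
After op 3 (commit): HEAD=main@C [main=C work=B]
After op 4 (checkout): HEAD=work@B [main=C work=B]
After op 5 (checkout): HEAD=main@C [main=C work=B]
After op 6 (reset): HEAD=main@B [main=B work=B]

Answer: main work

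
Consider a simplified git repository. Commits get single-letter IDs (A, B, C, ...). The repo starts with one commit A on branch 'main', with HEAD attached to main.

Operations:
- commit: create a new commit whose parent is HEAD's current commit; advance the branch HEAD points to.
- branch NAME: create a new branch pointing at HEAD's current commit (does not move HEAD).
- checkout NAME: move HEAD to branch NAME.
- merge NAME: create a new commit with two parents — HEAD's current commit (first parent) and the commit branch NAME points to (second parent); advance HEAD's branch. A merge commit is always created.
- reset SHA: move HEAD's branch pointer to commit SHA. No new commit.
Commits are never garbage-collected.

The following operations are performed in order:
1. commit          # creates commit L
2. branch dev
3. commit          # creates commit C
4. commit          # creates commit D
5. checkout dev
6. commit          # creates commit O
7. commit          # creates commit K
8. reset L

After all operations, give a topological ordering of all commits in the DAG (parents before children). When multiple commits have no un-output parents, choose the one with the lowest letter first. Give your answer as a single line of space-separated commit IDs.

After op 1 (commit): HEAD=main@L [main=L]
After op 2 (branch): HEAD=main@L [dev=L main=L]
After op 3 (commit): HEAD=main@C [dev=L main=C]
After op 4 (commit): HEAD=main@D [dev=L main=D]
After op 5 (checkout): HEAD=dev@L [dev=L main=D]
After op 6 (commit): HEAD=dev@O [dev=O main=D]
After op 7 (commit): HEAD=dev@K [dev=K main=D]
After op 8 (reset): HEAD=dev@L [dev=L main=D]
commit A: parents=[]
commit C: parents=['L']
commit D: parents=['C']
commit K: parents=['O']
commit L: parents=['A']
commit O: parents=['L']

Answer: A L C D O K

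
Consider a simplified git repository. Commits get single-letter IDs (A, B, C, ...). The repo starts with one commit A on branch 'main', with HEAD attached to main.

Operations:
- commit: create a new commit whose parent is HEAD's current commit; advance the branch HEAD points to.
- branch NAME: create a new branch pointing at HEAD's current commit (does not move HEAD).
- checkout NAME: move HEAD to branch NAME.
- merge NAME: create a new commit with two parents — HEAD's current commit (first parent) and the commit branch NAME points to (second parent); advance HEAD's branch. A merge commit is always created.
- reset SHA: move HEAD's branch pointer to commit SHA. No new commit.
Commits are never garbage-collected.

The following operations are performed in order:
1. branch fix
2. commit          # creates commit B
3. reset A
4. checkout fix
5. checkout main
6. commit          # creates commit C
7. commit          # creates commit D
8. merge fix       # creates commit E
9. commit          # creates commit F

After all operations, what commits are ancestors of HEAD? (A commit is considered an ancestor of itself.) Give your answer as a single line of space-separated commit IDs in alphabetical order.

Answer: A C D E F

Derivation:
After op 1 (branch): HEAD=main@A [fix=A main=A]
After op 2 (commit): HEAD=main@B [fix=A main=B]
After op 3 (reset): HEAD=main@A [fix=A main=A]
After op 4 (checkout): HEAD=fix@A [fix=A main=A]
After op 5 (checkout): HEAD=main@A [fix=A main=A]
After op 6 (commit): HEAD=main@C [fix=A main=C]
After op 7 (commit): HEAD=main@D [fix=A main=D]
After op 8 (merge): HEAD=main@E [fix=A main=E]
After op 9 (commit): HEAD=main@F [fix=A main=F]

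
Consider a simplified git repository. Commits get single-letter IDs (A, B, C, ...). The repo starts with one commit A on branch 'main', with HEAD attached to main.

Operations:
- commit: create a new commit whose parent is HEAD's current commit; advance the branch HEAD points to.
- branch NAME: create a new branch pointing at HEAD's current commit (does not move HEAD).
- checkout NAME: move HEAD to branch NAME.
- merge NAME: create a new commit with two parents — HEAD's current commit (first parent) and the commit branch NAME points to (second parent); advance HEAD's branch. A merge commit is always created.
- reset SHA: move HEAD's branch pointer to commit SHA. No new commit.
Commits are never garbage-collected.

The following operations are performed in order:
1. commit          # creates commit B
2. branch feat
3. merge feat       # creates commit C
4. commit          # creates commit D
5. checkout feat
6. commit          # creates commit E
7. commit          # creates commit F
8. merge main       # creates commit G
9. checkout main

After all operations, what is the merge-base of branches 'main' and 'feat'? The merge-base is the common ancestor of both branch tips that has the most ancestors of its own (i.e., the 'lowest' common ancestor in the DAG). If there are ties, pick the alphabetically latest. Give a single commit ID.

After op 1 (commit): HEAD=main@B [main=B]
After op 2 (branch): HEAD=main@B [feat=B main=B]
After op 3 (merge): HEAD=main@C [feat=B main=C]
After op 4 (commit): HEAD=main@D [feat=B main=D]
After op 5 (checkout): HEAD=feat@B [feat=B main=D]
After op 6 (commit): HEAD=feat@E [feat=E main=D]
After op 7 (commit): HEAD=feat@F [feat=F main=D]
After op 8 (merge): HEAD=feat@G [feat=G main=D]
After op 9 (checkout): HEAD=main@D [feat=G main=D]
ancestors(main=D): ['A', 'B', 'C', 'D']
ancestors(feat=G): ['A', 'B', 'C', 'D', 'E', 'F', 'G']
common: ['A', 'B', 'C', 'D']

Answer: D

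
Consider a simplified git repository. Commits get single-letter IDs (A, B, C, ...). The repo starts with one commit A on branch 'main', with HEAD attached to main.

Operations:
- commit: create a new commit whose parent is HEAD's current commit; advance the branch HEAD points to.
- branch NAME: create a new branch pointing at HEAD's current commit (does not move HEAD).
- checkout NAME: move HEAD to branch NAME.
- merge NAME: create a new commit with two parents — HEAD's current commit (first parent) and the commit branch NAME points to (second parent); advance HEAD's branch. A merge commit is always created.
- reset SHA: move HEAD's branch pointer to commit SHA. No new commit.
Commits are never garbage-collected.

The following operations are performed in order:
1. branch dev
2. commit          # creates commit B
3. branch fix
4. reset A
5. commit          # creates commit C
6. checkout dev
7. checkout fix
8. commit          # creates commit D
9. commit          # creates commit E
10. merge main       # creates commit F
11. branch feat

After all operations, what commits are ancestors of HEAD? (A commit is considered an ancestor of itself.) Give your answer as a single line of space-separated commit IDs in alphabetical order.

Answer: A B C D E F

Derivation:
After op 1 (branch): HEAD=main@A [dev=A main=A]
After op 2 (commit): HEAD=main@B [dev=A main=B]
After op 3 (branch): HEAD=main@B [dev=A fix=B main=B]
After op 4 (reset): HEAD=main@A [dev=A fix=B main=A]
After op 5 (commit): HEAD=main@C [dev=A fix=B main=C]
After op 6 (checkout): HEAD=dev@A [dev=A fix=B main=C]
After op 7 (checkout): HEAD=fix@B [dev=A fix=B main=C]
After op 8 (commit): HEAD=fix@D [dev=A fix=D main=C]
After op 9 (commit): HEAD=fix@E [dev=A fix=E main=C]
After op 10 (merge): HEAD=fix@F [dev=A fix=F main=C]
After op 11 (branch): HEAD=fix@F [dev=A feat=F fix=F main=C]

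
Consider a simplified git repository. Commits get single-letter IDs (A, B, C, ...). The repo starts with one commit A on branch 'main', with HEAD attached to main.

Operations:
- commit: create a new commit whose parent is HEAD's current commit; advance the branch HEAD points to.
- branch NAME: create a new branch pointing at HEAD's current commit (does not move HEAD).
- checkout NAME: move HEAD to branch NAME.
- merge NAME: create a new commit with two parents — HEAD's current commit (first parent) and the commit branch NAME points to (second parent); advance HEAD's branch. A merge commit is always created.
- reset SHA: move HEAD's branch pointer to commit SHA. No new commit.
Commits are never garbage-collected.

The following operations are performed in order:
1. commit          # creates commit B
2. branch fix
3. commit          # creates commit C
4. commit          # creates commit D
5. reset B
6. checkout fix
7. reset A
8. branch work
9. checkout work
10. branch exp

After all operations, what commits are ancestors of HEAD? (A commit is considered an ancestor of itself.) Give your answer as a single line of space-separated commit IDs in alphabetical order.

Answer: A

Derivation:
After op 1 (commit): HEAD=main@B [main=B]
After op 2 (branch): HEAD=main@B [fix=B main=B]
After op 3 (commit): HEAD=main@C [fix=B main=C]
After op 4 (commit): HEAD=main@D [fix=B main=D]
After op 5 (reset): HEAD=main@B [fix=B main=B]
After op 6 (checkout): HEAD=fix@B [fix=B main=B]
After op 7 (reset): HEAD=fix@A [fix=A main=B]
After op 8 (branch): HEAD=fix@A [fix=A main=B work=A]
After op 9 (checkout): HEAD=work@A [fix=A main=B work=A]
After op 10 (branch): HEAD=work@A [exp=A fix=A main=B work=A]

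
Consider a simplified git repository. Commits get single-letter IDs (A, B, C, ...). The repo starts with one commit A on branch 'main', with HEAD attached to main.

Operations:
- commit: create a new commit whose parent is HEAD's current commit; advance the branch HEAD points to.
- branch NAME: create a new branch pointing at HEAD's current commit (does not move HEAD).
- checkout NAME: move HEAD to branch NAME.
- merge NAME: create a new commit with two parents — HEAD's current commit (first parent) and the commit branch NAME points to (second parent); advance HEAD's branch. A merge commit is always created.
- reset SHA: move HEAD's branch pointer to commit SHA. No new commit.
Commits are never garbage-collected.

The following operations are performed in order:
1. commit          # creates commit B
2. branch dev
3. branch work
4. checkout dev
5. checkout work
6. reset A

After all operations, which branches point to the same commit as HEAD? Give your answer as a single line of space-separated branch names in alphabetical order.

Answer: work

Derivation:
After op 1 (commit): HEAD=main@B [main=B]
After op 2 (branch): HEAD=main@B [dev=B main=B]
After op 3 (branch): HEAD=main@B [dev=B main=B work=B]
After op 4 (checkout): HEAD=dev@B [dev=B main=B work=B]
After op 5 (checkout): HEAD=work@B [dev=B main=B work=B]
After op 6 (reset): HEAD=work@A [dev=B main=B work=A]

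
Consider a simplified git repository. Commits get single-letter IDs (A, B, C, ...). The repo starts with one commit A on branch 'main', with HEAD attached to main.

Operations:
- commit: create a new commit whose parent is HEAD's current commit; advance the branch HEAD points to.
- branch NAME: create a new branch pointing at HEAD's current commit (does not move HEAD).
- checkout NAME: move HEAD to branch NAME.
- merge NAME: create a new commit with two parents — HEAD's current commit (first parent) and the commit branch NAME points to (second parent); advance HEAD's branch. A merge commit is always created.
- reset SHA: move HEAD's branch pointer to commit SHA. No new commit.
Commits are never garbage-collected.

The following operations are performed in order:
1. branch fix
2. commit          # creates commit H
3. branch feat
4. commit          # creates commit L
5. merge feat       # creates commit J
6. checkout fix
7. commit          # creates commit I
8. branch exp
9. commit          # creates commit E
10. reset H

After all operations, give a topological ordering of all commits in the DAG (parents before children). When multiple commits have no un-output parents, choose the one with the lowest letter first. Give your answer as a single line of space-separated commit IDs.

Answer: A H I E L J

Derivation:
After op 1 (branch): HEAD=main@A [fix=A main=A]
After op 2 (commit): HEAD=main@H [fix=A main=H]
After op 3 (branch): HEAD=main@H [feat=H fix=A main=H]
After op 4 (commit): HEAD=main@L [feat=H fix=A main=L]
After op 5 (merge): HEAD=main@J [feat=H fix=A main=J]
After op 6 (checkout): HEAD=fix@A [feat=H fix=A main=J]
After op 7 (commit): HEAD=fix@I [feat=H fix=I main=J]
After op 8 (branch): HEAD=fix@I [exp=I feat=H fix=I main=J]
After op 9 (commit): HEAD=fix@E [exp=I feat=H fix=E main=J]
After op 10 (reset): HEAD=fix@H [exp=I feat=H fix=H main=J]
commit A: parents=[]
commit E: parents=['I']
commit H: parents=['A']
commit I: parents=['A']
commit J: parents=['L', 'H']
commit L: parents=['H']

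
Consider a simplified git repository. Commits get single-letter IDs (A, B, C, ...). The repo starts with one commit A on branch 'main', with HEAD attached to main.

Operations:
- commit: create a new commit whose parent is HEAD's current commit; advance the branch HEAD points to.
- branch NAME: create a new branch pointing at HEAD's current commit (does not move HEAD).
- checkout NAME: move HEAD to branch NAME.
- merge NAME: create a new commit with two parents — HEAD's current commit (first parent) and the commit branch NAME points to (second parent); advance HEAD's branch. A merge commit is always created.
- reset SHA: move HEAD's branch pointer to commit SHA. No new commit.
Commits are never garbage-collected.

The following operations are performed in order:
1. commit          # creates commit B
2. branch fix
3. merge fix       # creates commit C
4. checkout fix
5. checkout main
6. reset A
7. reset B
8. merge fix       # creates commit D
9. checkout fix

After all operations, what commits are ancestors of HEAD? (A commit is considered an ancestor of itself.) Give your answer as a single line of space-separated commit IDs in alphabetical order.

After op 1 (commit): HEAD=main@B [main=B]
After op 2 (branch): HEAD=main@B [fix=B main=B]
After op 3 (merge): HEAD=main@C [fix=B main=C]
After op 4 (checkout): HEAD=fix@B [fix=B main=C]
After op 5 (checkout): HEAD=main@C [fix=B main=C]
After op 6 (reset): HEAD=main@A [fix=B main=A]
After op 7 (reset): HEAD=main@B [fix=B main=B]
After op 8 (merge): HEAD=main@D [fix=B main=D]
After op 9 (checkout): HEAD=fix@B [fix=B main=D]

Answer: A B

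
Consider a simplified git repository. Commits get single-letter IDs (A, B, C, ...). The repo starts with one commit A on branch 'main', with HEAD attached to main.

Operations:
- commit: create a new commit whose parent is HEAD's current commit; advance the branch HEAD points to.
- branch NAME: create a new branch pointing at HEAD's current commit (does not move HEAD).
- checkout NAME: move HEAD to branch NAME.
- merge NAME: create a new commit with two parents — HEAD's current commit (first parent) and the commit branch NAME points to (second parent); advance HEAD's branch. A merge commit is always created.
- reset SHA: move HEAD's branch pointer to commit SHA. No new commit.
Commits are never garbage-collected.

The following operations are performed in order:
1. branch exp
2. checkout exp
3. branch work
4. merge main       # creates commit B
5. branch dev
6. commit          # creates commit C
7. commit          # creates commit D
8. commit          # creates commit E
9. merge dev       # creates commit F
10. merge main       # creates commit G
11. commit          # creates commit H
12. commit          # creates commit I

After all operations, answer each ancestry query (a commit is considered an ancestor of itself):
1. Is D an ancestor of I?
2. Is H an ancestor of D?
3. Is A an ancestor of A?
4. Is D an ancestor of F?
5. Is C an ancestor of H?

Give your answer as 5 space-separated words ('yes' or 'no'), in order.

Answer: yes no yes yes yes

Derivation:
After op 1 (branch): HEAD=main@A [exp=A main=A]
After op 2 (checkout): HEAD=exp@A [exp=A main=A]
After op 3 (branch): HEAD=exp@A [exp=A main=A work=A]
After op 4 (merge): HEAD=exp@B [exp=B main=A work=A]
After op 5 (branch): HEAD=exp@B [dev=B exp=B main=A work=A]
After op 6 (commit): HEAD=exp@C [dev=B exp=C main=A work=A]
After op 7 (commit): HEAD=exp@D [dev=B exp=D main=A work=A]
After op 8 (commit): HEAD=exp@E [dev=B exp=E main=A work=A]
After op 9 (merge): HEAD=exp@F [dev=B exp=F main=A work=A]
After op 10 (merge): HEAD=exp@G [dev=B exp=G main=A work=A]
After op 11 (commit): HEAD=exp@H [dev=B exp=H main=A work=A]
After op 12 (commit): HEAD=exp@I [dev=B exp=I main=A work=A]
ancestors(I) = {A,B,C,D,E,F,G,H,I}; D in? yes
ancestors(D) = {A,B,C,D}; H in? no
ancestors(A) = {A}; A in? yes
ancestors(F) = {A,B,C,D,E,F}; D in? yes
ancestors(H) = {A,B,C,D,E,F,G,H}; C in? yes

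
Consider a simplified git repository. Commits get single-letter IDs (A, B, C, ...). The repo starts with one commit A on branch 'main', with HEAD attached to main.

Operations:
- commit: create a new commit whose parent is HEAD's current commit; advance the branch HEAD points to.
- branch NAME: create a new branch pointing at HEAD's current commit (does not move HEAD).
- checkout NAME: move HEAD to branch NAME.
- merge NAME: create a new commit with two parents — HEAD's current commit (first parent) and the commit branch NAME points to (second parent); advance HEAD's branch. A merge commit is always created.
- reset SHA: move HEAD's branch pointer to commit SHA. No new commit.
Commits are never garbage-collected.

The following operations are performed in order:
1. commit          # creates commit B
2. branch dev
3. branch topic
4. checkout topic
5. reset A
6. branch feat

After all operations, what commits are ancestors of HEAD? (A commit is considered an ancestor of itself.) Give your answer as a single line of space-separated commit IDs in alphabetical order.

After op 1 (commit): HEAD=main@B [main=B]
After op 2 (branch): HEAD=main@B [dev=B main=B]
After op 3 (branch): HEAD=main@B [dev=B main=B topic=B]
After op 4 (checkout): HEAD=topic@B [dev=B main=B topic=B]
After op 5 (reset): HEAD=topic@A [dev=B main=B topic=A]
After op 6 (branch): HEAD=topic@A [dev=B feat=A main=B topic=A]

Answer: A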